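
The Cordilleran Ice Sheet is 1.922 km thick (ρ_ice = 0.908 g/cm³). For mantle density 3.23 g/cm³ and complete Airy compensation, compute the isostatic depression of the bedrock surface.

Equating mass per unit area of the two columns: the ice load ρ_ice t is balanced by mantle displaced below, ρ_m s.
s = t ρ_ice / ρ_m = 1.922 km × 0.908/3.23 = 0.54 km.

0.54 km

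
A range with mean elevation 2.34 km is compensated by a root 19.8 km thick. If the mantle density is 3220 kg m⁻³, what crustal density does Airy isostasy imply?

2880 kg m⁻³

ρ_c h = (ρ_m − ρ_c) r → ρ_c (h + r) = ρ_m r → ρ_c = ρ_m r / (h + r).
ρ_c = 3220 × 19.8 km / (2.34 km + 19.8 km) = 2880 kg m⁻³.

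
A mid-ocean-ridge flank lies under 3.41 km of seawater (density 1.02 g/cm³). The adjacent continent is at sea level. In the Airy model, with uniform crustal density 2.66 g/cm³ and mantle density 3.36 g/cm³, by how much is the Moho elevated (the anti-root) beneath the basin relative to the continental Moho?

7.99 km

Equating mass per unit area of the two columns: replacing crust with seawater at the top is compensated by replacing crust with mantle at the base: d (ρ_c − ρ_w) = a (ρ_m − ρ_c).
a = d (ρ_c − ρ_w)/(ρ_m − ρ_c) = 3.41 km × 1.64/0.7 = 7.99 km.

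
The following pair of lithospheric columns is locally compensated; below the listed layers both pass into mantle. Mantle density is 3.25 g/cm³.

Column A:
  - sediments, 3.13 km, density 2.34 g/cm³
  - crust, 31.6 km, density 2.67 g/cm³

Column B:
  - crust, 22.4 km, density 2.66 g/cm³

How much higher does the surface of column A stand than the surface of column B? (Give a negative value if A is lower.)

2.45 km

For any compensation level in the mantle, the mantle terms cancel and isostasy reduces to e = (Σt_A − Σt_B) − (Σ(ρt)_A − Σ(ρt)_B) / ρ_m.
Σt_A = 34.73 km; Σt_B = 22.4 km; Σ(ρt)_A = 91.6962; Σ(ρt)_B = 59.584 (in km·g/cm³).
e = (34.73 − 22.4) − (91.6962 − 59.584) / 3.25 = 2.45 km.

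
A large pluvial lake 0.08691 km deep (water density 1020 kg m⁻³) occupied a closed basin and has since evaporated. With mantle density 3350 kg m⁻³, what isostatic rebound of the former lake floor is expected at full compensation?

u = d ρ_w/ρ_m = 0.08691 km × 1020/3350 = 0.0265 km.

0.0265 km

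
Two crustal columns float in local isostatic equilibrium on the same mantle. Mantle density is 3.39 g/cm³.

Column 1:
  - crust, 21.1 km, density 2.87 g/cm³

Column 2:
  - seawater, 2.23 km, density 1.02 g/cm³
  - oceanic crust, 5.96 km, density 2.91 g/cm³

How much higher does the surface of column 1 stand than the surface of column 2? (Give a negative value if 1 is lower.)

0.834 km

For any compensation level in the mantle, the mantle terms cancel and isostasy reduces to e = (Σt_1 − Σt_2) − (Σ(ρt)_1 − Σ(ρt)_2) / ρ_m.
Σt_1 = 21.1 km; Σt_2 = 8.19 km; Σ(ρt)_1 = 60.557; Σ(ρt)_2 = 19.6182 (in km·g/cm³).
e = (21.1 − 8.19) − (60.557 − 19.6182) / 3.39 = 0.834 km.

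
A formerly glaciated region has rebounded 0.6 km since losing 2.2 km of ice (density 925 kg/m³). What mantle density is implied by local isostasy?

ρ_m = ρ_ice t / u = 925 × 2.2 km/0.6 km = 3390 kg/m³.

3390 kg/m³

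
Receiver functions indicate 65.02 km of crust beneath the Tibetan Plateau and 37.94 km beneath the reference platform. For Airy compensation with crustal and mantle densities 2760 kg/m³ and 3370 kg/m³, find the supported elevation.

4.9 km

Excess crust Δ = 65.02 km − 37.94 km = 27.08 km, split between elevation h and root r with h + r = Δ.
Airy balance ρ_c h = (ρ_m − ρ_c) r gives r = h ρ_c/(ρ_m − ρ_c), so h (1 + ρ_c/(ρ_m − ρ_c)) = Δ, i.e. h = Δ (ρ_m − ρ_c)/ρ_m.
h = 27.08 km × 610/3370 = 4.9 km.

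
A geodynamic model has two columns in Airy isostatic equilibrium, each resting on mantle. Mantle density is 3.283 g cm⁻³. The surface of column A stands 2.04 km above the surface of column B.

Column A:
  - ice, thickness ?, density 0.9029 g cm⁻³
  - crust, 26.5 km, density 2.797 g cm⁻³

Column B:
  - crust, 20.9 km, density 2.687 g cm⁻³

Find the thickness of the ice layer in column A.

2.64 km

Take the compensation level at the base of the deeper column (depth z_c below the surface of column A) and equate Σ ρ_i t_i down to z_c; mantle fills any gap and the z_c terms cancel.
Column A: x×0.9029 + 26.5×2.797 + (z_c − 26.5 − x)×3.283
Column B: 2.04×0 + 20.9×2.687 + (z_c − 2.04 − 20.9)×3.283
The z_c×3.283 term appears on both sides and cancels. Collect the known terms of each column as K = Σ(ρt)_known − 3.283 × (depth of known layers): K_A = 74.1205 − 3.283×26.5 = −12.879; K_B = 56.1583 − 3.283×(2.04 + 20.9) = −19.15372.
Balance: K_A − x×(3.283 − 0.9029) = K_B, so x = (K_A − K_B)/(3.283 − 0.9029) = 6.27472/2.3801 = 2.64 km.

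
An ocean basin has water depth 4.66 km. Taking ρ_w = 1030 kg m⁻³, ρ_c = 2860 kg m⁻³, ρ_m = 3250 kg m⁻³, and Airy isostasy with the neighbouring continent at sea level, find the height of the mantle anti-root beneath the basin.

For local isostatic compensation: replacing crust with seawater at the top is compensated by replacing crust with mantle at the base: d (ρ_c − ρ_w) = a (ρ_m − ρ_c).
a = d (ρ_c − ρ_w)/(ρ_m − ρ_c) = 4.66 km × 1830/390 = 21.9 km.

21.9 km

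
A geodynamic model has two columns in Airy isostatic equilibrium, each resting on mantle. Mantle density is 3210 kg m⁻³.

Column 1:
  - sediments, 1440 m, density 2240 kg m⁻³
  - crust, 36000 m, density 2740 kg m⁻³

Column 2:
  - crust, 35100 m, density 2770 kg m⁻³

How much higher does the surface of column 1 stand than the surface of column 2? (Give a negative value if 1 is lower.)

895 m

For any compensation level in the mantle, the mantle terms cancel and isostasy reduces to e = (Σt_1 − Σt_2) − (Σ(ρt)_1 − Σ(ρt)_2) / ρ_m.
Σt_1 = 37440 m; Σt_2 = 35100 m; Σ(ρt)_1 = 101865600; Σ(ρt)_2 = 97227000 (in m·kg m⁻³).
e = (37440 − 35100) − (101865600 − 97227000) / 3210 = 895 m.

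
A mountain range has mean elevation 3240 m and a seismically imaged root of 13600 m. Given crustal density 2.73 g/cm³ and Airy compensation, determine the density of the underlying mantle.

3.38 g/cm³

Airy balance: ρ_c h = (ρ_m − ρ_c) r → ρ_m = ρ_c (1 + h/r).
ρ_m = 2.73 × (1 + 3240 m/13600 m) = 3.38 g/cm³.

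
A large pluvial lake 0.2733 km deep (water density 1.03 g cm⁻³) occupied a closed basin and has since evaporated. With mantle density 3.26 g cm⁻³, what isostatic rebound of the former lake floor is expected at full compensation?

u = d ρ_w/ρ_m = 0.2733 km × 1.03/3.26 = 0.0863 km.

0.0863 km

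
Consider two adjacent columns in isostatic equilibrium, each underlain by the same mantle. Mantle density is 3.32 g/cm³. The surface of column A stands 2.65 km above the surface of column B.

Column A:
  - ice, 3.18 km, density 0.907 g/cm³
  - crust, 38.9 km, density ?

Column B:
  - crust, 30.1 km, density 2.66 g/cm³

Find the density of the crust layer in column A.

2.78 g/cm³

Take the compensation level at the base of the deeper column (depth z_c below the surface of column A) and equate Σ ρ_i t_i down to z_c; mantle fills any gap and the z_c terms cancel.
Column A: 3.18×0.907 + 38.9×ρ + (z_c − 42.08)×3.32
Column B: 2.65×0 + 30.1×2.66 + (z_c − 2.65 − 30.1)×3.32
The z_c×3.32 term appears on both sides and cancels. Collect the known terms of each column as K = Σ(ρt)_known − 3.32 × (depth of known layers): K_A = 2.88426 − 3.32×42.08 = −136.82134; K_B = 80.066 − 3.32×(2.65 + 30.1) = −28.664.
Balance: K_A + 38.9×ρ = K_B, so ρ = (K_B − K_A)/38.9 = 108.157/38.9 = 2.78 g/cm³.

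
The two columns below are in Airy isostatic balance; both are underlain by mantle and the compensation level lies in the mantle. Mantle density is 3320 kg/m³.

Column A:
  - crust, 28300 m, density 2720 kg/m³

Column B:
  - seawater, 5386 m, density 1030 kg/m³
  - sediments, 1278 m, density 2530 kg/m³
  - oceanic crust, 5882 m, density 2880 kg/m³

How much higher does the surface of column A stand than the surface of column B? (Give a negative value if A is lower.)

For any compensation level in the mantle, the mantle terms cancel and isostasy reduces to e = (Σt_A − Σt_B) − (Σ(ρt)_A − Σ(ρt)_B) / ρ_m.
Σt_A = 28300 m; Σt_B = 12546 m; Σ(ρt)_A = 76976000; Σ(ρt)_B = 25721080 (in m·kg/m³).
e = (28300 − 12546) − (76976000 − 25721080) / 3320 = 316 m.

316 m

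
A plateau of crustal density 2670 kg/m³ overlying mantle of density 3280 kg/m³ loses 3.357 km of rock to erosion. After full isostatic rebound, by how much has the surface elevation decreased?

Rebound u = e ρ_c/ρ_m = 3.357 km × 2670/3280 = 2.733 km.
Net surface drop = e − u = 3.357 km − 2.733 km = e (ρ_m − ρ_c)/ρ_m = 0.624 km.

0.624 km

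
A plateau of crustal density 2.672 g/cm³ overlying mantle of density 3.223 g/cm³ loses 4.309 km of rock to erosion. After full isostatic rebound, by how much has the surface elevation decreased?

0.737 km

Rebound u = e ρ_c/ρ_m = 4.309 km × 2.672/3.223 = 3.572 km.
Net surface drop = e − u = 4.309 km − 3.572 km = e (ρ_m − ρ_c)/ρ_m = 0.737 km.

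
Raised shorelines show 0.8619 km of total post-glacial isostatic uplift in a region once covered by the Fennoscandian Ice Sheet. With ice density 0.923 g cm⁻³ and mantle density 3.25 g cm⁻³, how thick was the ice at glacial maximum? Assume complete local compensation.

u = t ρ_ice/ρ_m → t = u ρ_m/ρ_ice = 0.8619 km × 3.25/0.923 = 3.03 km.

3.03 km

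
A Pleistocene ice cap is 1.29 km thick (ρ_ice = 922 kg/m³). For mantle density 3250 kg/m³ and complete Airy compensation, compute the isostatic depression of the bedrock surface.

For local isostatic compensation: the ice load ρ_ice t is balanced by mantle displaced below, ρ_m s.
s = t ρ_ice / ρ_m = 1.29 km × 922/3250 = 0.366 km.

0.366 km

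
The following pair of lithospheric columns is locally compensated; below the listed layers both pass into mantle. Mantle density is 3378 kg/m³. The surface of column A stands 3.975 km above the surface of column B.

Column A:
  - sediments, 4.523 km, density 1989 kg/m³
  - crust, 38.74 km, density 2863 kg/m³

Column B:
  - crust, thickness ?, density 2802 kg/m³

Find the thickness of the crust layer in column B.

22.2 km

Take the compensation level at the base of the deeper column (depth z_c below the surface of column A) and equate Σ ρ_i t_i down to z_c; mantle fills any gap and the z_c terms cancel.
Column A: 4.523×1989 + 38.74×2863 + (z_c − 43.263)×3378
Column B: 3.975×0 + x×2802 + (z_c − 3.975 − 0 − x)×3378
The z_c×3378 term appears on both sides and cancels. Collect the known terms of each column as K = Σ(ρt)_known − 3378 × (depth of known layers): K_A = 119908.867 − 3378×43.263 = −26233.547; K_B = 0 − 3378×(3.975 + 0) = −13427.55.
Balance: K_A = K_B − x×(3378 − 2802), so x = (K_B − K_A)/(3378 − 2802) = 12806/576 = 22.2 km.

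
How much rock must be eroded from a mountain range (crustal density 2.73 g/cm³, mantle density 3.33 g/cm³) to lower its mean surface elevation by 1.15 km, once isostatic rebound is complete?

6.38 km

Net drop Δ = e − u = e − e ρ_c/ρ_m = e (ρ_m − ρ_c)/ρ_m.
e = Δ ρ_m/(ρ_m − ρ_c) = 1.15 km × 3.33/0.6 = 6.38 km.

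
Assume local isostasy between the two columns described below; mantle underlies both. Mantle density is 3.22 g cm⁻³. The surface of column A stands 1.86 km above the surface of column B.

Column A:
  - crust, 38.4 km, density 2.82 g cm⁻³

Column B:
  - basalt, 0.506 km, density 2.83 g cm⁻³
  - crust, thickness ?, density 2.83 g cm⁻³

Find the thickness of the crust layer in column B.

23.5 km

Take the compensation level at the base of the deeper column (depth z_c below the surface of column A) and equate Σ ρ_i t_i down to z_c; mantle fills any gap and the z_c terms cancel.
Column A: 38.4×2.82 + (z_c − 38.4)×3.22
Column B: 1.86×0 + 0.506×2.83 + x×2.83 + (z_c − 1.86 − 0.506 − x)×3.22
The z_c×3.22 term appears on both sides and cancels. Collect the known terms of each column as K = Σ(ρt)_known − 3.22 × (depth of known layers): K_A = 108.288 − 3.22×38.4 = −15.36; K_B = 1.43198 − 3.22×(1.86 + 0.506) = −6.18654.
Balance: K_A = K_B − x×(3.22 − 2.83), so x = (K_B − K_A)/(3.22 − 2.83) = 9.17346/0.39 = 23.5 km.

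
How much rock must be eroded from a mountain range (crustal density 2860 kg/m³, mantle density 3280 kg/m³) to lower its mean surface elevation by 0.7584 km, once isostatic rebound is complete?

Net drop Δ = e − u = e − e ρ_c/ρ_m = e (ρ_m − ρ_c)/ρ_m.
e = Δ ρ_m/(ρ_m − ρ_c) = 0.7584 km × 3280/420 = 5.92 km.

5.92 km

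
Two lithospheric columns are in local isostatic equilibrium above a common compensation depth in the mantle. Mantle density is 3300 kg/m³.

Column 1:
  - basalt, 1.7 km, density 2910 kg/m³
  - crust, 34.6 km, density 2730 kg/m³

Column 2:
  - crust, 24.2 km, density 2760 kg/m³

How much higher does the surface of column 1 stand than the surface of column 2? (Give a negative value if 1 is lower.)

For any compensation level in the mantle, the mantle terms cancel and isostasy reduces to e = (Σt_1 − Σt_2) − (Σ(ρt)_1 − Σ(ρt)_2) / ρ_m.
Σt_1 = 36.3 km; Σt_2 = 24.2 km; Σ(ρt)_1 = 99405; Σ(ρt)_2 = 66792 (in km·kg/m³).
e = (36.3 − 24.2) − (99405 − 66792) / 3300 = 2.22 km.

2.22 km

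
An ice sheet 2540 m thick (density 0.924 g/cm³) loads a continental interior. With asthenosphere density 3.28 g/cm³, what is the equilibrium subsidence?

716 m

For local isostatic compensation: the ice load ρ_ice t is balanced by mantle displaced below, ρ_m s.
s = t ρ_ice / ρ_m = 2540 m × 0.924/3.28 = 716 m.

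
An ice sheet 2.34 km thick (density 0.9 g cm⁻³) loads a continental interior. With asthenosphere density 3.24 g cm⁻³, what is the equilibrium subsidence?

Equating mass per unit area of the two columns: the ice load ρ_ice t is balanced by mantle displaced below, ρ_m s.
s = t ρ_ice / ρ_m = 2.34 km × 0.9/3.24 = 0.65 km.

0.65 km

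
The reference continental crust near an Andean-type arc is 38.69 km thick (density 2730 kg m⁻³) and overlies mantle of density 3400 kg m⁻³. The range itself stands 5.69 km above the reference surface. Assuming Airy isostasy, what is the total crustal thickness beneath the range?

Root depth r = h ρ_c / (ρ_m − ρ_c) = 5.69 km × 2730 / 670 = 23.18 km.
Total thickness = T + h + r = 38.69 km + 5.69 km + 23.18 km = 67.6 km.

67.6 km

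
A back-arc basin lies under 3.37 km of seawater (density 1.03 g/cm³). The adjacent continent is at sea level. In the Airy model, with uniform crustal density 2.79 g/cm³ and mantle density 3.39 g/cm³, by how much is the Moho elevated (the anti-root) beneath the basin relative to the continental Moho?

By Archimedes' principle applied to the lithosphere: replacing crust with seawater at the top is compensated by replacing crust with mantle at the base: d (ρ_c − ρ_w) = a (ρ_m − ρ_c).
a = d (ρ_c − ρ_w)/(ρ_m − ρ_c) = 3.37 km × 1.76/0.6 = 9.89 km.

9.89 km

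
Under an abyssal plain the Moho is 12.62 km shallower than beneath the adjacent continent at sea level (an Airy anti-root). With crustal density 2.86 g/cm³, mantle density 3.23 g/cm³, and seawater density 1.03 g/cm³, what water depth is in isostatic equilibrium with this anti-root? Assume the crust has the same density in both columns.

2.55 km

Replacing a thickness d of crust by seawater at the top must be balanced by replacing crust with mantle at the base: d (ρ_c − ρ_w) = a (ρ_m − ρ_c).
d = a (ρ_m − ρ_c)/(ρ_c − ρ_w) = 12.62 km × 0.37/1.83 = 2.55 km.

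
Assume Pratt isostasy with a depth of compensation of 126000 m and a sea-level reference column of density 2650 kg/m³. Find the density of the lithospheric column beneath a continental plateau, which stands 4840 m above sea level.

2550 kg/m³

Pratt balance: ρ_ref D = ρ (D + h).
ρ = ρ_ref D/(D + h) = 2650 × 126000 m/(126000 m + 4840 m) = 2550 kg/m³.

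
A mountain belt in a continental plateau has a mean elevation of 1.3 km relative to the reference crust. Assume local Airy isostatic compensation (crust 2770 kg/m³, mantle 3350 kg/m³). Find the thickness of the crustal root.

Equating mass per unit area of the two columns: the weight of the topography is balanced by the buoyancy of the root, ρ_c h = (ρ_m − ρ_c) r.
r = h · ρ_c / (ρ_m − ρ_c) = 1.3 km × 2770 / (3350 − 2770) = 6.21 km.

6.21 km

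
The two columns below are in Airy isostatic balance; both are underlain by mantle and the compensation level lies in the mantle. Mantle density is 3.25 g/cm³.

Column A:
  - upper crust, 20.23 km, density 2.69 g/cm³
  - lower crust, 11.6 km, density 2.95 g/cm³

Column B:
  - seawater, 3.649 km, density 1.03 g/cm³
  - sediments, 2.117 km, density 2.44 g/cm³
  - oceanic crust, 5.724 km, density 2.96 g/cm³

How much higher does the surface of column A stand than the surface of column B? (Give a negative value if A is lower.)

1.03 km

For any compensation level in the mantle, the mantle terms cancel and isostasy reduces to e = (Σt_A − Σt_B) − (Σ(ρt)_A − Σ(ρt)_B) / ρ_m.
Σt_A = 31.83 km; Σt_B = 11.49 km; Σ(ρt)_A = 88.6387; Σ(ρt)_B = 25.86699 (in km·g/cm³).
e = (31.83 − 11.49) − (88.6387 − 25.86699) / 3.25 = 1.03 km.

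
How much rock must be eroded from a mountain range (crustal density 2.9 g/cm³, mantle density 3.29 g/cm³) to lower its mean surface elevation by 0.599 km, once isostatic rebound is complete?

5.05 km

Net drop Δ = e − u = e − e ρ_c/ρ_m = e (ρ_m − ρ_c)/ρ_m.
e = Δ ρ_m/(ρ_m − ρ_c) = 0.599 km × 3.29/0.39 = 5.05 km.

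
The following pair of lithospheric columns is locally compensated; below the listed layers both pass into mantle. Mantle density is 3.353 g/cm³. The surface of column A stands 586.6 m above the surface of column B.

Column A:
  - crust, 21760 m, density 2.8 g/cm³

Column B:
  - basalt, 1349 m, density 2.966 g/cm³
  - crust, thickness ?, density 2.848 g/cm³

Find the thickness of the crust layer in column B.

18900 m

Take the compensation level at the base of the deeper column (depth z_c below the surface of column A) and equate Σ ρ_i t_i down to z_c; mantle fills any gap and the z_c terms cancel.
Column A: 21760×2.8 + (z_c − 21760)×3.353
Column B: 586.6×0 + 1349×2.966 + x×2.848 + (z_c − 586.6 − 1349 − x)×3.353
The z_c×3.353 term appears on both sides and cancels. Collect the known terms of each column as K = Σ(ρt)_known − 3.353 × (depth of known layers): K_A = 60928 − 3.353×21760 = −12033.28; K_B = 4001.134 − 3.353×(586.6 + 1349) = −2488.9328.
Balance: K_A = K_B − x×(3.353 − 2.848), so x = (K_B − K_A)/(3.353 − 2.848) = 9544.35/0.505 = 18900 m.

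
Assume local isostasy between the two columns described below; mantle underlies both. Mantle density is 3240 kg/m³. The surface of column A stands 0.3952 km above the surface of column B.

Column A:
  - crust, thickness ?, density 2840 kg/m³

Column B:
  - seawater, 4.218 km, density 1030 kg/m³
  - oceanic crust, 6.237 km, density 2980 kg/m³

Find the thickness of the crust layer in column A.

Take the compensation level at the base of the deeper column (depth z_c below the surface of column A) and equate Σ ρ_i t_i down to z_c; mantle fills any gap and the z_c terms cancel.
Column A: x×2840 + (z_c − 0 − x)×3240
Column B: 0.3952×0 + 4.218×1030 + 6.237×2980 + (z_c − 0.3952 − 10.455)×3240
The z_c×3240 term appears on both sides and cancels. Collect the known terms of each column as K = Σ(ρt)_known − 3240 × (depth of known layers): K_A = 0 − 3240×0 = 0; K_B = 22930.8 − 3240×(0.3952 + 10.455) = −12223.848.
Balance: K_A − x×(3240 − 2840) = K_B, so x = (K_A − K_B)/(3240 − 2840) = 12223.8/400 = 30.6 km.

30.6 km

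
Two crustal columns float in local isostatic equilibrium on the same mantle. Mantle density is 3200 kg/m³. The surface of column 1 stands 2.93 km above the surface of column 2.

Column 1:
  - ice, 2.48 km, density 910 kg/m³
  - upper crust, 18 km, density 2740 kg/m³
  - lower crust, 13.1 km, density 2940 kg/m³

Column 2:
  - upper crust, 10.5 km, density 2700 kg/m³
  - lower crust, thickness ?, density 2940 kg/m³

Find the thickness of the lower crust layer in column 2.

Take the compensation level at the base of the deeper column (depth z_c below the surface of column 1) and equate Σ ρ_i t_i down to z_c; mantle fills any gap and the z_c terms cancel.
Column 1: 2.48×910 + 18×2740 + 13.1×2940 + (z_c − 33.58)×3200
Column 2: 2.93×0 + 10.5×2700 + x×2940 + (z_c − 2.93 − 10.5 − x)×3200
The z_c×3200 term appears on both sides and cancels. Collect the known terms of each column as K = Σ(ρt)_known − 3200 × (depth of known layers): K_1 = 90090.8 − 3200×33.58 = −17365.2; K_2 = 28350 − 3200×(2.93 + 10.5) = −14626.
Balance: K_1 = K_2 − x×(3200 − 2940), so x = (K_2 − K_1)/(3200 − 2940) = 2739.2/260 = 10.5 km.

10.5 km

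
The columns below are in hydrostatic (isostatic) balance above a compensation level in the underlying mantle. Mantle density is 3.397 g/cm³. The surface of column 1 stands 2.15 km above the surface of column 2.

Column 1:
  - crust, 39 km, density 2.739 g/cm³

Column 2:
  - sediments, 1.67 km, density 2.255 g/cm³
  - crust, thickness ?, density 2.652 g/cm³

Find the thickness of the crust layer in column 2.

22.1 km

Take the compensation level at the base of the deeper column (depth z_c below the surface of column 1) and equate Σ ρ_i t_i down to z_c; mantle fills any gap and the z_c terms cancel.
Column 1: 39×2.739 + (z_c − 39)×3.397
Column 2: 2.15×0 + 1.67×2.255 + x×2.652 + (z_c − 2.15 − 1.67 − x)×3.397
The z_c×3.397 term appears on both sides and cancels. Collect the known terms of each column as K = Σ(ρt)_known − 3.397 × (depth of known layers): K_1 = 106.821 − 3.397×39 = −25.662; K_2 = 3.76585 − 3.397×(2.15 + 1.67) = −9.21069.
Balance: K_1 = K_2 − x×(3.397 − 2.652), so x = (K_2 − K_1)/(3.397 − 2.652) = 16.4513/0.745 = 22.1 km.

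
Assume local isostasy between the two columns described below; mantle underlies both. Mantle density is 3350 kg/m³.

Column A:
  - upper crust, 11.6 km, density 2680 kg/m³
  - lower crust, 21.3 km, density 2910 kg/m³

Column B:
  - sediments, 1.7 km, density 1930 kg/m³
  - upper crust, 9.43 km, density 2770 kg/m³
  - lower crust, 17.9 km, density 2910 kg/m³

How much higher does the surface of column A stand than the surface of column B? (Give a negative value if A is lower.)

For any compensation level in the mantle, the mantle terms cancel and isostasy reduces to e = (Σt_A − Σt_B) − (Σ(ρt)_A − Σ(ρt)_B) / ρ_m.
Σt_A = 32.9 km; Σt_B = 29.03 km; Σ(ρt)_A = 93071; Σ(ρt)_B = 81491.1 (in km·kg/m³).
e = (32.9 − 29.03) − (93071 − 81491.1) / 3350 = 0.413 km.

0.413 km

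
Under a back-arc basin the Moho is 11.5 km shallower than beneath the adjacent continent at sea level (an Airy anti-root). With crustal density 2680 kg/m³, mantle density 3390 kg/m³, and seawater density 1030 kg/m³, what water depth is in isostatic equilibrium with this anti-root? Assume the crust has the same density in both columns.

4.95 km

Replacing a thickness d of crust by seawater at the top must be balanced by replacing crust with mantle at the base: d (ρ_c − ρ_w) = a (ρ_m − ρ_c).
d = a (ρ_m − ρ_c)/(ρ_c − ρ_w) = 11.5 km × 710/1650 = 4.95 km.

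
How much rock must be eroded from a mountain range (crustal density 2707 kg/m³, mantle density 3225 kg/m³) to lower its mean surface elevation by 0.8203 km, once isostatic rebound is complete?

5.11 km

Net drop Δ = e − u = e − e ρ_c/ρ_m = e (ρ_m − ρ_c)/ρ_m.
e = Δ ρ_m/(ρ_m − ρ_c) = 0.8203 km × 3225/518 = 5.11 km.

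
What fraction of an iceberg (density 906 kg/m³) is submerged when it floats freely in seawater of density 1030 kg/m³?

88%

Submerged fraction = ρ_obj/ρ_fluid = 906/1030 = 88%.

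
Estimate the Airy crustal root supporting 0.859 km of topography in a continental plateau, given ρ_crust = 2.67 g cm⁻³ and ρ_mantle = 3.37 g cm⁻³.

For local isostatic compensation: the weight of the topography is balanced by the buoyancy of the root, ρ_c h = (ρ_m − ρ_c) r.
r = h · ρ_c / (ρ_m − ρ_c) = 0.859 km × 2.67 / (3.37 − 2.67) = 3.28 km.

3.28 km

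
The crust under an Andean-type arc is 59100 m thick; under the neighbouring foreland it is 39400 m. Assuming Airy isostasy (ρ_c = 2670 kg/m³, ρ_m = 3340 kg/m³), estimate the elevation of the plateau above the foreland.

Excess crust Δ = 59100 m − 39400 m = 19700 m, split between elevation h and root r with h + r = Δ.
Airy balance ρ_c h = (ρ_m − ρ_c) r gives r = h ρ_c/(ρ_m − ρ_c), so h (1 + ρ_c/(ρ_m − ρ_c)) = Δ, i.e. h = Δ (ρ_m − ρ_c)/ρ_m.
h = 19700 m × 670/3340 = 3950 m.

3950 m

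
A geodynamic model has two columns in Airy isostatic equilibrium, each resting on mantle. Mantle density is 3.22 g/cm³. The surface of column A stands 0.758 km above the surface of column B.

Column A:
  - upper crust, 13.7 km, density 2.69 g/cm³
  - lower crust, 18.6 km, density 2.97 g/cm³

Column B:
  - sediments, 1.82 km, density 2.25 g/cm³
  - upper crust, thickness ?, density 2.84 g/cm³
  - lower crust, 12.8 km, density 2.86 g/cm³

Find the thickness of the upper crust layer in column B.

8.15 km

Take the compensation level at the base of the deeper column (depth z_c below the surface of column A) and equate Σ ρ_i t_i down to z_c; mantle fills any gap and the z_c terms cancel.
Column A: 13.7×2.69 + 18.6×2.97 + (z_c − 32.3)×3.22
Column B: 0.758×0 + 1.82×2.25 + x×2.84 + 12.8×2.86 + (z_c − 0.758 − 14.62 − x)×3.22
The z_c×3.22 term appears on both sides and cancels. Collect the known terms of each column as K = Σ(ρt)_known − 3.22 × (depth of known layers): K_A = 92.095 − 3.22×32.3 = −11.911; K_B = 40.703 − 3.22×(0.758 + 14.62) = −8.81416.
Balance: K_A = K_B − x×(3.22 − 2.84), so x = (K_B − K_A)/(3.22 − 2.84) = 3.09684/0.38 = 8.15 km.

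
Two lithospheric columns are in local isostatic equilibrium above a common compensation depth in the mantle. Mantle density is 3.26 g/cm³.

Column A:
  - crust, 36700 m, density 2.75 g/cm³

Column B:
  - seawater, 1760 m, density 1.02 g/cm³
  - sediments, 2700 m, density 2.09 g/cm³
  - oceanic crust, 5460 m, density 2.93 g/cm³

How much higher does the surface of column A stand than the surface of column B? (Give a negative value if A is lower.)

3010 m

For any compensation level in the mantle, the mantle terms cancel and isostasy reduces to e = (Σt_A − Σt_B) − (Σ(ρt)_A − Σ(ρt)_B) / ρ_m.
Σt_A = 36700 m; Σt_B = 9920 m; Σ(ρt)_A = 100925; Σ(ρt)_B = 23436 (in m·g/cm³).
e = (36700 − 9920) − (100925 − 23436) / 3.26 = 3010 m.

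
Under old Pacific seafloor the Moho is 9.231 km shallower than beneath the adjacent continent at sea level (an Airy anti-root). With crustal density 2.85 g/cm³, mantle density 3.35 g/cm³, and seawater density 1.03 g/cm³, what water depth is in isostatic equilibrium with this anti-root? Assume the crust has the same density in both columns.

2.54 km

Replacing a thickness d of crust by seawater at the top must be balanced by replacing crust with mantle at the base: d (ρ_c − ρ_w) = a (ρ_m − ρ_c).
d = a (ρ_m − ρ_c)/(ρ_c − ρ_w) = 9.231 km × 0.5/1.82 = 2.54 km.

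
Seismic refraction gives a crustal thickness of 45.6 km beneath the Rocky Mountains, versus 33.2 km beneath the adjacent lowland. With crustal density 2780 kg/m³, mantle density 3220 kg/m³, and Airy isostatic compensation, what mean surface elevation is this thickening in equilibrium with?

1.69 km

Excess crust Δ = 45.6 km − 33.2 km = 12.4 km, split between elevation h and root r with h + r = Δ.
Airy balance ρ_c h = (ρ_m − ρ_c) r gives r = h ρ_c/(ρ_m − ρ_c), so h (1 + ρ_c/(ρ_m − ρ_c)) = Δ, i.e. h = Δ (ρ_m − ρ_c)/ρ_m.
h = 12.4 km × 440/3220 = 1.69 km.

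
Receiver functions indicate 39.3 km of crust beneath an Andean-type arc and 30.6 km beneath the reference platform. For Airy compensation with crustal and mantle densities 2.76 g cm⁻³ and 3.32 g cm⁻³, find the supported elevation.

1.47 km

Excess crust Δ = 39.3 km − 30.6 km = 8.7 km, split between elevation h and root r with h + r = Δ.
Airy balance ρ_c h = (ρ_m − ρ_c) r gives r = h ρ_c/(ρ_m − ρ_c), so h (1 + ρ_c/(ρ_m − ρ_c)) = Δ, i.e. h = Δ (ρ_m − ρ_c)/ρ_m.
h = 8.7 km × 0.56/3.32 = 1.47 km.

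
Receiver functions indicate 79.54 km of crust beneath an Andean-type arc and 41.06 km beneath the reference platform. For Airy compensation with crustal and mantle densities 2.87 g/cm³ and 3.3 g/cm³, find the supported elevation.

Excess crust Δ = 79.54 km − 41.06 km = 38.48 km, split between elevation h and root r with h + r = Δ.
Airy balance ρ_c h = (ρ_m − ρ_c) r gives r = h ρ_c/(ρ_m − ρ_c), so h (1 + ρ_c/(ρ_m − ρ_c)) = Δ, i.e. h = Δ (ρ_m − ρ_c)/ρ_m.
h = 38.48 km × 0.43/3.3 = 5.01 km.

5.01 km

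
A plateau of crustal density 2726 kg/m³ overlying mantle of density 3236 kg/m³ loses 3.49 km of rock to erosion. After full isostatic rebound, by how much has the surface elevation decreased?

Rebound u = e ρ_c/ρ_m = 3.49 km × 2726/3236 = 2.94 km.
Net surface drop = e − u = 3.49 km − 2.94 km = e (ρ_m − ρ_c)/ρ_m = 0.55 km.

0.55 km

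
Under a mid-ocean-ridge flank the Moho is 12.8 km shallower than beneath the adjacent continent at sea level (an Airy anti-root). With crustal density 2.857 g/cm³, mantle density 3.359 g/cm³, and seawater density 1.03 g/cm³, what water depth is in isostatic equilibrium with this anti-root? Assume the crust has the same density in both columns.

3.52 km

Replacing a thickness d of crust by seawater at the top must be balanced by replacing crust with mantle at the base: d (ρ_c − ρ_w) = a (ρ_m − ρ_c).
d = a (ρ_m − ρ_c)/(ρ_c − ρ_w) = 12.8 km × 0.502/1.827 = 3.52 km.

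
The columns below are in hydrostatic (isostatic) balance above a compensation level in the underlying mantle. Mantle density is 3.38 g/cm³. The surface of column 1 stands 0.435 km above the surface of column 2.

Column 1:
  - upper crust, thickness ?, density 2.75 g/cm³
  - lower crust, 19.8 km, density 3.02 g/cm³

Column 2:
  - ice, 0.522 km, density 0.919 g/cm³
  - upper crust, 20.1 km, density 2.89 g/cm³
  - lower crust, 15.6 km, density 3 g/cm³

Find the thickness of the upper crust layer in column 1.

18.1 km

Take the compensation level at the base of the deeper column (depth z_c below the surface of column 1) and equate Σ ρ_i t_i down to z_c; mantle fills any gap and the z_c terms cancel.
Column 1: x×2.75 + 19.8×3.02 + (z_c − 19.8 − x)×3.38
Column 2: 0.435×0 + 0.522×0.919 + 20.1×2.89 + 15.6×3 + (z_c − 0.435 − 36.222)×3.38
The z_c×3.38 term appears on both sides and cancels. Collect the known terms of each column as K = Σ(ρt)_known − 3.38 × (depth of known layers): K_1 = 59.796 − 3.38×19.8 = −7.128; K_2 = 105.368718 − 3.38×(0.435 + 36.222) = −18.531942.
Balance: K_1 − x×(3.38 − 2.75) = K_2, so x = (K_1 − K_2)/(3.38 − 2.75) = 11.4039/0.63 = 18.1 km.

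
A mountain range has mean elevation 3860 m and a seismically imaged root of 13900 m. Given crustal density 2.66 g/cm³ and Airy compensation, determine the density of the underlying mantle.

3.4 g/cm³

Airy balance: ρ_c h = (ρ_m − ρ_c) r → ρ_m = ρ_c (1 + h/r).
ρ_m = 2.66 × (1 + 3860 m/13900 m) = 3.4 g/cm³.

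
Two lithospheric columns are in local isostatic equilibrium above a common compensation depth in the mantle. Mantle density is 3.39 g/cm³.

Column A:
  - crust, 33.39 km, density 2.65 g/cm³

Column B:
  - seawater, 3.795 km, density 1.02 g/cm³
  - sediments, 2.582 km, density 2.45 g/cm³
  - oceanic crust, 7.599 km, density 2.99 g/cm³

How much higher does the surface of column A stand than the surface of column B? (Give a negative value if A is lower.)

For any compensation level in the mantle, the mantle terms cancel and isostasy reduces to e = (Σt_A − Σt_B) − (Σ(ρt)_A − Σ(ρt)_B) / ρ_m.
Σt_A = 33.39 km; Σt_B = 13.976 km; Σ(ρt)_A = 88.4835; Σ(ρt)_B = 32.91781 (in km·g/cm³).
e = (33.39 − 13.976) − (88.4835 − 32.91781) / 3.39 = 3.02 km.

3.02 km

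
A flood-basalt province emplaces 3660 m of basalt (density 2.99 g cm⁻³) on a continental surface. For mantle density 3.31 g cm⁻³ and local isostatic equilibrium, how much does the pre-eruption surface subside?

Subaerial loading: s = t ρ_load / ρ_m.
s = 3660 m × 2.99/3.31 = 3310 m.

3310 m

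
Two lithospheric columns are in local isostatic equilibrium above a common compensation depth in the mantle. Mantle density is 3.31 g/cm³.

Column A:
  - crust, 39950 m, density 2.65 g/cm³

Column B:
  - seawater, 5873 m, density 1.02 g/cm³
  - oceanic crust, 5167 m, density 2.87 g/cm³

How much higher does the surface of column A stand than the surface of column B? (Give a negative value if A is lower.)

For any compensation level in the mantle, the mantle terms cancel and isostasy reduces to e = (Σt_A − Σt_B) − (Σ(ρt)_A − Σ(ρt)_B) / ρ_m.
Σt_A = 39950 m; Σt_B = 11040 m; Σ(ρt)_A = 105867.5; Σ(ρt)_B = 20819.75 (in m·g/cm³).
e = (39950 − 11040) − (105867.5 − 20819.75) / 3.31 = 3220 m.

3220 m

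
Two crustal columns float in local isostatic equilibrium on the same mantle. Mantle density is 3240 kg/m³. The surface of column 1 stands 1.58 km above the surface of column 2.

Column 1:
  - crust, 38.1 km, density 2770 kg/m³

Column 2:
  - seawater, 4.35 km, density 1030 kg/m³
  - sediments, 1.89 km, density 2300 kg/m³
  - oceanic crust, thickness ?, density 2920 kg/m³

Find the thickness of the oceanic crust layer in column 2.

4.37 km

Take the compensation level at the base of the deeper column (depth z_c below the surface of column 1) and equate Σ ρ_i t_i down to z_c; mantle fills any gap and the z_c terms cancel.
Column 1: 38.1×2770 + (z_c − 38.1)×3240
Column 2: 1.58×0 + 4.35×1030 + 1.89×2300 + x×2920 + (z_c − 1.58 − 6.24 − x)×3240
The z_c×3240 term appears on both sides and cancels. Collect the known terms of each column as K = Σ(ρt)_known − 3240 × (depth of known layers): K_1 = 105537 − 3240×38.1 = −17907; K_2 = 8827.5 − 3240×(1.58 + 6.24) = −16509.3.
Balance: K_1 = K_2 − x×(3240 − 2920), so x = (K_2 − K_1)/(3240 − 2920) = 1397.7/320 = 4.37 km.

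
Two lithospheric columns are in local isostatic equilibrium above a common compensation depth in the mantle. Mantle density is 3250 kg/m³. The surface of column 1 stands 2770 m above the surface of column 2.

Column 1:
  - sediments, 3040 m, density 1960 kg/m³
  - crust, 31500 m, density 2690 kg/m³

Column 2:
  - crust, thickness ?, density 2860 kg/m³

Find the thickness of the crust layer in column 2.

Take the compensation level at the base of the deeper column (depth z_c below the surface of column 1) and equate Σ ρ_i t_i down to z_c; mantle fills any gap and the z_c terms cancel.
Column 1: 3040×1960 + 31500×2690 + (z_c − 34540)×3250
Column 2: 2770×0 + x×2860 + (z_c − 2770 − 0 − x)×3250
The z_c×3250 term appears on both sides and cancels. Collect the known terms of each column as K = Σ(ρt)_known − 3250 × (depth of known layers): K_1 = 90693400 − 3250×34540 = −21561600; K_2 = 0 − 3250×(2770 + 0) = −9002500.
Balance: K_1 = K_2 − x×(3250 − 2860), so x = (K_2 − K_1)/(3250 − 2860) = 12559100/390 = 32200 m.

32200 m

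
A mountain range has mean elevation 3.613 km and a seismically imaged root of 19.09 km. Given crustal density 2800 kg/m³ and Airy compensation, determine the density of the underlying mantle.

Airy balance: ρ_c h = (ρ_m − ρ_c) r → ρ_m = ρ_c (1 + h/r).
ρ_m = 2800 × (1 + 3.613 km/19.09 km) = 3330 kg/m³.

3330 kg/m³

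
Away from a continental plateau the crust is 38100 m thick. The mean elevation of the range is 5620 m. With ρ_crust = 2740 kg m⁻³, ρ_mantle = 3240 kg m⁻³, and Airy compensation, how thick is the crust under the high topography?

Root depth r = h ρ_c / (ρ_m − ρ_c) = 5620 m × 2740 / 500 = 30800 m.
Total thickness = T + h + r = 38100 m + 5620 m + 30800 m = 74500 m.

74500 m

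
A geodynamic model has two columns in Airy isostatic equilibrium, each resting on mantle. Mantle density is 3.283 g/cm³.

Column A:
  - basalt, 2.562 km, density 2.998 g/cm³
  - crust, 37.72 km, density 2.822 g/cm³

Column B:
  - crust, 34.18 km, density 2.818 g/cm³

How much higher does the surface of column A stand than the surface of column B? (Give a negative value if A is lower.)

For any compensation level in the mantle, the mantle terms cancel and isostasy reduces to e = (Σt_A − Σt_B) − (Σ(ρt)_A − Σ(ρt)_B) / ρ_m.
Σt_A = 40.282 km; Σt_B = 34.18 km; Σ(ρt)_A = 114.126716; Σ(ρt)_B = 96.31924 (in km·g/cm³).
e = (40.282 − 34.18) − (114.126716 − 96.31924) / 3.283 = 0.678 km.

0.678 km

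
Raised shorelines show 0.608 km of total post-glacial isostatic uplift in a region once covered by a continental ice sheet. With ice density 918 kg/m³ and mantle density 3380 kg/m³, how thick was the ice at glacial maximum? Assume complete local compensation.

u = t ρ_ice/ρ_m → t = u ρ_m/ρ_ice = 0.608 km × 3380/918 = 2.24 km.

2.24 km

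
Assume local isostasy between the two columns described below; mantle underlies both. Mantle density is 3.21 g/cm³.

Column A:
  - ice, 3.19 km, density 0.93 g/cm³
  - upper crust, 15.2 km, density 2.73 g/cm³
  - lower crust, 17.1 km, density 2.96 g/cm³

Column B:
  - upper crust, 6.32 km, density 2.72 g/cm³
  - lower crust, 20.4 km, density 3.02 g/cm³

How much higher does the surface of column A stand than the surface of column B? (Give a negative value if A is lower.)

For any compensation level in the mantle, the mantle terms cancel and isostasy reduces to e = (Σt_A − Σt_B) − (Σ(ρt)_A − Σ(ρt)_B) / ρ_m.
Σt_A = 35.49 km; Σt_B = 26.72 km; Σ(ρt)_A = 95.0787; Σ(ρt)_B = 78.7984 (in km·g/cm³).
e = (35.49 − 26.72) − (95.0787 − 78.7984) / 3.21 = 3.7 km.

3.7 km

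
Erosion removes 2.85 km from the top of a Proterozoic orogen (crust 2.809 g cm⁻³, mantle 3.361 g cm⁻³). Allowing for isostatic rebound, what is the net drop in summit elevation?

0.468 km

Rebound u = e ρ_c/ρ_m = 2.85 km × 2.809/3.361 = 2.382 km.
Net surface drop = e − u = 2.85 km − 2.382 km = e (ρ_m − ρ_c)/ρ_m = 0.468 km.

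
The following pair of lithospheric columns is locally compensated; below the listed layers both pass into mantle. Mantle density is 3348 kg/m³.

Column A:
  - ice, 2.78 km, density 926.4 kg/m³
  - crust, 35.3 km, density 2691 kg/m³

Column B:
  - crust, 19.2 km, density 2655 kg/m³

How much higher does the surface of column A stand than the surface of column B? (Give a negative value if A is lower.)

For any compensation level in the mantle, the mantle terms cancel and isostasy reduces to e = (Σt_A − Σt_B) − (Σ(ρt)_A − Σ(ρt)_B) / ρ_m.
Σt_A = 38.08 km; Σt_B = 19.2 km; Σ(ρt)_A = 97567.692; Σ(ρt)_B = 50976 (in km·kg/m³).
e = (38.08 − 19.2) − (97567.692 − 50976) / 3348 = 4.96 km.

4.96 km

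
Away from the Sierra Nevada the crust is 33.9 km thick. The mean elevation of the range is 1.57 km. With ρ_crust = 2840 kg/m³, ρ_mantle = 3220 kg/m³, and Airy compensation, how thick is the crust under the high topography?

47.2 km

Root depth r = h ρ_c / (ρ_m − ρ_c) = 1.57 km × 2840 / 380 = 11.73 km.
Total thickness = T + h + r = 33.9 km + 1.57 km + 11.73 km = 47.2 km.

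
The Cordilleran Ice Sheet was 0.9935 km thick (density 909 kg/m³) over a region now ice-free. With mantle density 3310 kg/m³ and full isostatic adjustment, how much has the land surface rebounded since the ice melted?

0.273 km

Removing the load lets mantle flow back in; uplift u satisfies ρ_ice t = ρ_m u.
u = t ρ_ice/ρ_m = 0.9935 km × 909/3310 = 0.273 km.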